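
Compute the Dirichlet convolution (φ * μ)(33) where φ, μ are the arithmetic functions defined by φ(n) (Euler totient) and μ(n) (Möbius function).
(φ * μ)(33) = 9

Divisors of 33: [1, 3, 11, 33]. For each d | 33:
  d = 1: φ(1) · μ(33/1) = 1 · 1 = 1
  d = 3: φ(3) · μ(33/3) = 2 · -1 = -2
  d = 11: φ(11) · μ(33/11) = 10 · -1 = -10
  d = 33: φ(33) · μ(33/33) = 20 · 1 = 20
Summing: (φ * μ)(33) = 1 + -2 + -10 + 20 = 9.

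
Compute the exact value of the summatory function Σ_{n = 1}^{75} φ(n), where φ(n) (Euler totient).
Σ_{n ≤ 75} φ(n) = 1736

Compute φ(n) for each 1 ≤ n ≤ 75: φ(1) = 1, φ(2) = 1, φ(3) = 2, φ(4) = 2, φ(5) = 4, φ(6) = 2, φ(7) = 6, φ(8) = 4, φ(9) = 6, φ(10) = 4, φ(11) = 10, φ(12) = 4, φ(13) = 12, φ(14) = 6, φ(15) = 8, φ(16) = 8, φ(17) = 16, φ(18) = 6, φ(19) = 18, φ(20) = 8, φ(21) = 12, φ(22) = 10, φ(23) = 22, φ(24) = 8, φ(25) = 20, φ(26) = 12, φ(27) = 18, φ(28) = 12, φ(29) = 28, φ(30) = 8, φ(31) = 30, φ(32) = 16, φ(33) = 20, φ(34) = 16, φ(35) = 24, φ(36) = 12, φ(37) = 36, φ(38) = 18, φ(39) = 24, φ(40) = 16, φ(41) = 40, φ(42) = 12, φ(43) = 42, φ(44) = 20, φ(45) = 24, φ(46) = 22, φ(47) = 46, φ(48) = 16, φ(49) = 42, φ(50) = 20, φ(51) = 32, φ(52) = 24, φ(53) = 52, φ(54) = 18, φ(55) = 40, φ(56) = 24, φ(57) = 36, φ(58) = 28, φ(59) = 58, φ(60) = 16, φ(61) = 60, φ(62) = 30, φ(63) = 36, φ(64) = 32, φ(65) = 48, φ(66) = 20, φ(67) = 66, φ(68) = 32, φ(69) = 44, φ(70) = 24, φ(71) = 70, φ(72) = 24, φ(73) = 72, φ(74) = 36, φ(75) = 40. Summing all 75 values: 1736. (Average order: Σ_{n ≤ x} φ(n) ~ (3/π²) x². For x = 75, (3/π²)·75² ≈ 1709.79.)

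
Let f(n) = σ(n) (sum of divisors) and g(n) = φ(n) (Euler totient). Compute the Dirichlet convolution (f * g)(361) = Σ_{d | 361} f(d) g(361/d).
(σ * φ)(361) = 1083

Divisors of 361: [1, 19, 361]. For each d | 361:
  d = 1: σ(1) · φ(361/1) = 1 · 342 = 342
  d = 19: σ(19) · φ(361/19) = 20 · 18 = 360
  d = 361: σ(361) · φ(361/361) = 381 · 1 = 381
Summing: (σ * φ)(361) = 342 + 360 + 381 = 1083.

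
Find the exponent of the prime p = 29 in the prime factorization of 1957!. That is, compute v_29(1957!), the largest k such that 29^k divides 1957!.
v_29(1957!) = 69

Legendre's formula: v_p(n!) = Σ_{k ≥ 1} ⌊n / p^k⌋. For p = 29, n = 1957, the terms are:
  ⌊1957/29^1⌋ = ⌊1957/29⌋ = 67
  ⌊1957/29^2⌋ = ⌊1957/841⌋ = 2
(the next term ⌊1957/29^3⌋ = 0, terminating the sum). Summing: v_29(1957!) = 67 + 2 = 69.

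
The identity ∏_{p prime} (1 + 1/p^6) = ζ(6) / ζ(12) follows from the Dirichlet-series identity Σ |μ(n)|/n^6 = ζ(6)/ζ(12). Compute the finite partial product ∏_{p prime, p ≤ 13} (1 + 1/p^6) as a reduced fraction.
∏ = 261167492243135861/256778456493448890

The primes p ≤ 13 are [2, 3, 5, 7, 11, 13]. For each, (1 + 1/p^6) = (p^6 + 1)/p^6. Multiplying these fractions over p ∈ [2, 3, 5, 7, 11, 13] gives 261167492243135861/256778456493448890. (In the limit P → ∞ this tends to ζ(6)/ζ(12).)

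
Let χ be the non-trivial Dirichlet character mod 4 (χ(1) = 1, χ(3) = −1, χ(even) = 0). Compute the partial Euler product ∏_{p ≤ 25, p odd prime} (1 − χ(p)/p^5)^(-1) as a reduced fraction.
∏ = 19221914719363107239019289471588875/19296053991287416836128860852453376

The odd primes p ≤ 25 are [3, 5, 7, 11, 13, 17, 19, 23]. For each, χ(p) = 1 if p ≡ 1 mod 4, χ(p) = −1 if p ≡ 3 mod 4. Taking (1 − χ(p)/p^5)^(-1) = p^5/(p^5 − χ(p)): (1 − (-1)/3^5)^(-1) · (1 − (1)/5^5)^(-1) · (1 − (-1)/7^5)^(-1) · (1 − (-1)/11^5)^(-1) · (1 − (1)/13^5)^(-1) · (1 − (1)/17^5)^(-1) · (1 − (-1)/19^5)^(-1) · (1 − (-1)/23^5)^(-1) = 19221914719363107239019289471588875/19296053991287416836128860852453376.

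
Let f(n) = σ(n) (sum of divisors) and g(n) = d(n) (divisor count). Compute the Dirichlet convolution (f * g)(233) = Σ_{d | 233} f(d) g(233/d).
(σ * d)(233) = 236

Divisors of 233: [1, 233]. For each d | 233:
  d = 1: σ(1) · d(233/1) = 1 · 2 = 2
  d = 233: σ(233) · d(233/233) = 234 · 1 = 234
Summing: (σ * d)(233) = 2 + 234 = 236.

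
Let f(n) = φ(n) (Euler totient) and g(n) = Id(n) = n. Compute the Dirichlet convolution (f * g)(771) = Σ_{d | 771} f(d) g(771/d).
(φ * Id)(771) = 2565

Divisors of 771: [1, 3, 257, 771]. For each d | 771:
  d = 1: φ(1) · Id(771/1) = 1 · 771 = 771
  d = 3: φ(3) · Id(771/3) = 2 · 257 = 514
  d = 257: φ(257) · Id(771/257) = 256 · 3 = 768
  d = 771: φ(771) · Id(771/771) = 512 · 1 = 512
Summing: (φ * Id)(771) = 771 + 514 + 768 + 512 = 2565.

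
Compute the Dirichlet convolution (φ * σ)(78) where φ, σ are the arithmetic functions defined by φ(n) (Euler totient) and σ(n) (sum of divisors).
(φ * σ)(78) = 624

Divisors of 78: [1, 2, 3, 6, 13, 26, 39, 78]. For each d | 78:
  d = 1: φ(1) · σ(78/1) = 1 · 168 = 168
  d = 2: φ(2) · σ(78/2) = 1 · 56 = 56
  d = 3: φ(3) · σ(78/3) = 2 · 42 = 84
  d = 6: φ(6) · σ(78/6) = 2 · 14 = 28
  d = 13: φ(13) · σ(78/13) = 12 · 12 = 144
  d = 26: φ(26) · σ(78/26) = 12 · 4 = 48
  d = 39: φ(39) · σ(78/39) = 24 · 3 = 72
  d = 78: φ(78) · σ(78/78) = 24 · 1 = 24
Summing: (φ * σ)(78) = 168 + 56 + 84 + 28 + 144 + 48 + 72 + 24 = 624.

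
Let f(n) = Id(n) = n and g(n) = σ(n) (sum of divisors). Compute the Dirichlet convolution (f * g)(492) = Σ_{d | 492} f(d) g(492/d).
(Id * σ)(492) = 9877

Divisors of 492: [1, 2, 3, 4, 6, 12, 41, 82, 123, 164, 246, 492]. For each d | 492:
  d = 1: Id(1) · σ(492/1) = 1 · 1176 = 1176
  d = 2: Id(2) · σ(492/2) = 2 · 504 = 1008
  d = 3: Id(3) · σ(492/3) = 3 · 294 = 882
  d = 4: Id(4) · σ(492/4) = 4 · 168 = 672
  d = 6: Id(6) · σ(492/6) = 6 · 126 = 756
  d = 12: Id(12) · σ(492/12) = 12 · 42 = 504
  d = 41: Id(41) · σ(492/41) = 41 · 28 = 1148
  d = 82: Id(82) · σ(492/82) = 82 · 12 = 984
  d = 123: Id(123) · σ(492/123) = 123 · 7 = 861
  d = 164: Id(164) · σ(492/164) = 164 · 4 = 656
  d = 246: Id(246) · σ(492/246) = 246 · 3 = 738
  d = 492: Id(492) · σ(492/492) = 492 · 1 = 492
Summing: (Id * σ)(492) = 1176 + 1008 + 882 + 672 + 756 + 504 + 1148 + 984 + 861 + 656 + 738 + 492 = 9877.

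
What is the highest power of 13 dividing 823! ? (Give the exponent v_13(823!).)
v_13(823!) = 67

Legendre's formula: v_p(n!) = Σ_{k ≥ 1} ⌊n / p^k⌋. For p = 13, n = 823, the terms are:
  ⌊823/13^1⌋ = ⌊823/13⌋ = 63
  ⌊823/13^2⌋ = ⌊823/169⌋ = 4
(the next term ⌊823/13^3⌋ = 0, terminating the sum). Summing: v_13(823!) = 63 + 4 = 67.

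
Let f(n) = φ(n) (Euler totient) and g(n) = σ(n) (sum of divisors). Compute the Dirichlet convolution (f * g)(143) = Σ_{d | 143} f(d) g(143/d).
(φ * σ)(143) = 572

Divisors of 143: [1, 11, 13, 143]. For each d | 143:
  d = 1: φ(1) · σ(143/1) = 1 · 168 = 168
  d = 11: φ(11) · σ(143/11) = 10 · 14 = 140
  d = 13: φ(13) · σ(143/13) = 12 · 12 = 144
  d = 143: φ(143) · σ(143/143) = 120 · 1 = 120
Summing: (φ * σ)(143) = 168 + 140 + 144 + 120 = 572.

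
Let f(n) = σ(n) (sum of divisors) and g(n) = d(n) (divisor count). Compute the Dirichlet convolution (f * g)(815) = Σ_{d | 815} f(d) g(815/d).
(σ * d)(815) = 1328

Divisors of 815: [1, 5, 163, 815]. For each d | 815:
  d = 1: σ(1) · d(815/1) = 1 · 4 = 4
  d = 5: σ(5) · d(815/5) = 6 · 2 = 12
  d = 163: σ(163) · d(815/163) = 164 · 2 = 328
  d = 815: σ(815) · d(815/815) = 984 · 1 = 984
Summing: (σ * d)(815) = 4 + 12 + 328 + 984 = 1328.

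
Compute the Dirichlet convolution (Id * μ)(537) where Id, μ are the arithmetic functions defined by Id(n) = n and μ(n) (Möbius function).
(Id * μ)(537) = 356

Divisors of 537: [1, 3, 179, 537]. For each d | 537:
  d = 1: Id(1) · μ(537/1) = 1 · 1 = 1
  d = 3: Id(3) · μ(537/3) = 3 · -1 = -3
  d = 179: Id(179) · μ(537/179) = 179 · -1 = -179
  d = 537: Id(537) · μ(537/537) = 537 · 1 = 537
Summing: (Id * μ)(537) = 1 + -3 + -179 + 537 = 356.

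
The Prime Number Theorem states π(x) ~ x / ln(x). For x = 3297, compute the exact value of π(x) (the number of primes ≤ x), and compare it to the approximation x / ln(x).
π(3297) = 462;  x/ln(x) ≈ 407.00;  relative error ≈ 11.91%.

Directly count primes up to 3297: π(3297) = 462. The PNT approximation gives 3297/ln(3297) ≈ 3297/8.10077 ≈ 407.00. Relative error (π(x) − x/ln(x)) / π(x) ≈ 11.91%; the approximation is known to undercount slightly (Li(x) is a better estimate).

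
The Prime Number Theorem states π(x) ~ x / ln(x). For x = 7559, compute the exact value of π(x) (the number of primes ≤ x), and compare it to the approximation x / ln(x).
π(7559) = 959;  x/ln(x) ≈ 846.43;  relative error ≈ 11.74%.

Directly count primes up to 7559: π(7559) = 959. The PNT approximation gives 7559/ln(7559) ≈ 7559/8.93049 ≈ 846.43. Relative error (π(x) − x/ln(x)) / π(x) ≈ 11.74%; the approximation is known to undercount slightly (Li(x) is a better estimate).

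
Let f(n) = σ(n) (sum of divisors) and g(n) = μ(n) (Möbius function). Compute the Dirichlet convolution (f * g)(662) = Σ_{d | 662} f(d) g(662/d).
(σ * μ)(662) = 662

Divisors of 662: [1, 2, 331, 662]. For each d | 662:
  d = 1: σ(1) · μ(662/1) = 1 · 1 = 1
  d = 2: σ(2) · μ(662/2) = 3 · -1 = -3
  d = 331: σ(331) · μ(662/331) = 332 · -1 = -332
  d = 662: σ(662) · μ(662/662) = 996 · 1 = 996
Summing: (σ * μ)(662) = 1 + -3 + -332 + 996 = 662.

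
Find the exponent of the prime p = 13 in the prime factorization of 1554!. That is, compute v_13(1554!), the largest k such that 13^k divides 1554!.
v_13(1554!) = 128

Legendre's formula: v_p(n!) = Σ_{k ≥ 1} ⌊n / p^k⌋. For p = 13, n = 1554, the terms are:
  ⌊1554/13^1⌋ = ⌊1554/13⌋ = 119
  ⌊1554/13^2⌋ = ⌊1554/169⌋ = 9
(the next term ⌊1554/13^3⌋ = 0, terminating the sum). Summing: v_13(1554!) = 119 + 9 = 128.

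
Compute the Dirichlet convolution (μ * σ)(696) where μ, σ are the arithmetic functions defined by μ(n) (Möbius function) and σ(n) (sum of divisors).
(μ * σ)(696) = 696

Divisors of 696: [1, 2, 3, 4, 6, 8, 12, 24, 29, 58, 87, 116, 174, 232, 348, 696]. For each d | 696:
  d = 1: μ(1) · σ(696/1) = 1 · 1800 = 1800
  d = 2: μ(2) · σ(696/2) = -1 · 840 = -840
  d = 3: μ(3) · σ(696/3) = -1 · 450 = -450
  d = 4: μ(4) · σ(696/4) = 0 · 360 = 0
  d = 6: μ(6) · σ(696/6) = 1 · 210 = 210
  d = 8: μ(8) · σ(696/8) = 0 · 120 = 0
  d = 12: μ(12) · σ(696/12) = 0 · 90 = 0
  d = 24: μ(24) · σ(696/24) = 0 · 30 = 0
  d = 29: μ(29) · σ(696/29) = -1 · 60 = -60
  d = 58: μ(58) · σ(696/58) = 1 · 28 = 28
  d = 87: μ(87) · σ(696/87) = 1 · 15 = 15
  d = 116: μ(116) · σ(696/116) = 0 · 12 = 0
  d = 174: μ(174) · σ(696/174) = -1 · 7 = -7
  d = 232: μ(232) · σ(696/232) = 0 · 4 = 0
  d = 348: μ(348) · σ(696/348) = 0 · 3 = 0
  d = 696: μ(696) · σ(696/696) = 0 · 1 = 0
Summing: (μ * σ)(696) = 1800 + -840 + -450 + 0 + 210 + 0 + 0 + 0 + -60 + 28 + 15 + 0 + -7 + 0 + 0 + 0 = 696.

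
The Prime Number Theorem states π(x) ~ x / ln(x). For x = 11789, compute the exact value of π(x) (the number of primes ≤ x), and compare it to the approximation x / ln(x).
π(11789) = 1413;  x/ln(x) ≈ 1257.50;  relative error ≈ 11.00%.

Directly count primes up to 11789: π(11789) = 1413. The PNT approximation gives 11789/ln(11789) ≈ 11789/9.37492 ≈ 1257.50. Relative error (π(x) − x/ln(x)) / π(x) ≈ 11.00%; the approximation is known to undercount slightly (Li(x) is a better estimate).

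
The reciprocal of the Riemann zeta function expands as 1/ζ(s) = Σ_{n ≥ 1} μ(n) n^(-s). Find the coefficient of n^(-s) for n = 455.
μ(455) = -1

Factor n = 455 = 5 · 7 · 13. μ(n) = 0 if any exponent ≥ 2 (not squarefree); otherwise μ(n) = (−1)^{ω(n)} where ω(n) is the number of distinct prime factors. Applying: μ(455) = -1.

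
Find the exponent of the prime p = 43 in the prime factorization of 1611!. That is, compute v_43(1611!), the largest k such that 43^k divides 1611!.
v_43(1611!) = 37

Legendre's formula: v_p(n!) = Σ_{k ≥ 1} ⌊n / p^k⌋. For p = 43, n = 1611, the terms are:
  ⌊1611/43^1⌋ = ⌊1611/43⌋ = 37
(the next term ⌊1611/43^2⌋ = 0, terminating the sum). Summing: v_43(1611!) = 37 = 37.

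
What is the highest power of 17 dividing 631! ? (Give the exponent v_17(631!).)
v_17(631!) = 39

Legendre's formula: v_p(n!) = Σ_{k ≥ 1} ⌊n / p^k⌋. For p = 17, n = 631, the terms are:
  ⌊631/17^1⌋ = ⌊631/17⌋ = 37
  ⌊631/17^2⌋ = ⌊631/289⌋ = 2
(the next term ⌊631/17^3⌋ = 0, terminating the sum). Summing: v_17(631!) = 37 + 2 = 39.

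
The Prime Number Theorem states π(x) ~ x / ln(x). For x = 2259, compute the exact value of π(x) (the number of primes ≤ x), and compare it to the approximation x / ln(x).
π(2259) = 335;  x/ln(x) ≈ 292.52;  relative error ≈ 12.68%.

Directly count primes up to 2259: π(2259) = 335. The PNT approximation gives 2259/ln(2259) ≈ 2259/7.72268 ≈ 292.52. Relative error (π(x) − x/ln(x)) / π(x) ≈ 12.68%; the approximation is known to undercount slightly (Li(x) is a better estimate).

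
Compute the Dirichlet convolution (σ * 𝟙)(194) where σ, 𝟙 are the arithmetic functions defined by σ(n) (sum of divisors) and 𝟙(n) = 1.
(σ * 𝟙)(194) = 396

Divisors of 194: [1, 2, 97, 194]. For each d | 194:
  d = 1: σ(1) · 𝟙(194/1) = 1 · 1 = 1
  d = 2: σ(2) · 𝟙(194/2) = 3 · 1 = 3
  d = 97: σ(97) · 𝟙(194/97) = 98 · 1 = 98
  d = 194: σ(194) · 𝟙(194/194) = 294 · 1 = 294
Summing: (σ * 𝟙)(194) = 1 + 3 + 98 + 294 = 396.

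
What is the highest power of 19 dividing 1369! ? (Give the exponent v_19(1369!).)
v_19(1369!) = 75

Legendre's formula: v_p(n!) = Σ_{k ≥ 1} ⌊n / p^k⌋. For p = 19, n = 1369, the terms are:
  ⌊1369/19^1⌋ = ⌊1369/19⌋ = 72
  ⌊1369/19^2⌋ = ⌊1369/361⌋ = 3
(the next term ⌊1369/19^3⌋ = 0, terminating the sum). Summing: v_19(1369!) = 72 + 3 = 75.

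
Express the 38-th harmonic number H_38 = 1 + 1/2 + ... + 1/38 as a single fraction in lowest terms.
H_38 = 2053580969474233/485721041551200

Direct summation: H_38 = 1 + 1/2 + ... + 1/38. The least common denominator is lcm(1, ..., 38) = 5342931457063200; over this denominator the numerator is 5342931457063200 + 2671465728531600 + 1780977152354400 + 1335732864265800 + 1068586291412640 + 890488576177200 + 763275922437600 + 667866432132900 + 593659050784800 + 534293145706320 + 485721041551200 + 445244288088600 + 410994727466400 + 381637961218800 + 356195430470880 + 333933216066450 + 314290085709600 + 296829525392400 + 281206918792800 + 267146572853160 + 254425307479200 + 242860520775600 + 232301367698400 + 222622144044300 + 213717258282528 + 205497363733200 + 197886350261600 + 190818980609400 + 184239015760800 + 178097715235440 + 172352627647200 + 166966608033225 + 161907013850400 + 157145042854800 + 152655184487520 + 148414762696200 + 144403552893600 + 140603459396400 = 22589390664216563, so H_38 = 22589390664216563/5342931457063200; reducing by gcd(22589390664216563, 5342931457063200) = 11 gives 2053580969474233/485721041551200 ≈ 4.22790. (The PNT-adjacent estimate ln(38) + γ ≈ 4.21480 matches within O(1/n).)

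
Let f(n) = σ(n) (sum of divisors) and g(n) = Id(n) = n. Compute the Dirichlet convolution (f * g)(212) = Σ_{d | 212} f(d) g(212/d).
(σ * Id)(212) = 1819

Divisors of 212: [1, 2, 4, 53, 106, 212]. For each d | 212:
  d = 1: σ(1) · Id(212/1) = 1 · 212 = 212
  d = 2: σ(2) · Id(212/2) = 3 · 106 = 318
  d = 4: σ(4) · Id(212/4) = 7 · 53 = 371
  d = 53: σ(53) · Id(212/53) = 54 · 4 = 216
  d = 106: σ(106) · Id(212/106) = 162 · 2 = 324
  d = 212: σ(212) · Id(212/212) = 378 · 1 = 378
Summing: (σ * Id)(212) = 212 + 318 + 371 + 216 + 324 + 378 = 1819.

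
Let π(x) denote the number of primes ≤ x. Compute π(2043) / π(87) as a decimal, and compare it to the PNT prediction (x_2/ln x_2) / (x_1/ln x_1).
π(2043)/π(87) = 309/23 ≈ 13.4348;  PNT prediction ≈ 13.7588.

π(87) = 23 and π(2043) = 309, so π(2043)/π(87) ≈ 13.4348. The PNT-predicted ratio is (2043/ln(2043)) / (87/ln(87)) ≈ 13.7588. The two agree to within a few percent, as expected.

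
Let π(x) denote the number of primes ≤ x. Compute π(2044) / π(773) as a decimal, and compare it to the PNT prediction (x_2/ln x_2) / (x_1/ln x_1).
π(2044)/π(773) = 309/137 ≈ 2.2555;  PNT prediction ≈ 2.3069.

π(773) = 137 and π(2044) = 309, so π(2044)/π(773) ≈ 2.2555. The PNT-predicted ratio is (2044/ln(2044)) / (773/ln(773)) ≈ 2.3069. The two agree to within a few percent, as expected.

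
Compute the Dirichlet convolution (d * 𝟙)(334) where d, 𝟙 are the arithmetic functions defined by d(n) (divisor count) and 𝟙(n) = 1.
(d * 𝟙)(334) = 9

Divisors of 334: [1, 2, 167, 334]. For each d | 334:
  d = 1: d(1) · 𝟙(334/1) = 1 · 1 = 1
  d = 2: d(2) · 𝟙(334/2) = 2 · 1 = 2
  d = 167: d(167) · 𝟙(334/167) = 2 · 1 = 2
  d = 334: d(334) · 𝟙(334/334) = 4 · 1 = 4
Summing: (d * 𝟙)(334) = 1 + 2 + 2 + 4 = 9.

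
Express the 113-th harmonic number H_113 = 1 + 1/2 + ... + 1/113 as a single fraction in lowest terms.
H_113 = 92269644494133624806164448254219916691626018956801/17379782769567790172972927968296006432665936992320

Direct summation: H_113 = 1 + 1/2 + ... + 1/113. The least common denominator is lcm(1, ..., 113) = 955888052326228459513511038256280353796626534577600; over this denominator the numerator is 955888052326228459513511038256280353796626534577600 + 477944026163114229756755519128140176898313267288800 + 318629350775409486504503679418760117932208844859200 + 238972013081557114878377759564070088449156633644400 + 191177610465245691902702207651256070759325306915520 + 159314675387704743252251839709380058966104422429600 + 136555436046604065644787291179468621970946647796800 + 119486006540778557439188879782035044224578316822200 + 106209783591803162168167893139586705977402948286400 + 95588805232622845951351103825628035379662653457760 + 86898913847838950864864639841480032163329684961600 + 79657337693852371626125919854690029483052211214800 + 73529850178940650731808541404329257984355887275200 + 68277718023302032822393645589734310985473323898400 + 63725870155081897300900735883752023586441768971840 + 59743003270389278719594439891017522112289158411100 + 56228708960366379971383002250369432576272149092800 + 53104891795901581084083946569793352988701474143200 + 50309897490854129448079528329277913357717186030400 + 47794402616311422975675551912814017689831326728880 + 45518478682201355214929097059822873990315549265600 + 43449456923919475432432319920740016081664842480800 + 41560350101140367804935262532881754512896805851200 + 39828668846926185813062959927345014741526105607400 + 38235522093049138380540441530251214151865061383104 + 36764925089470325365904270702164628992177943637600 + 35403261197267720722722631046528901992467649428800 + 34138859011651016411196822794867155492736661949200 + 32961656976766498603914173732975184613676777054400 + 31862935077540948650450367941876011793220884485920 + 30835098462136401919790678653428398509568597889600 + 29871501635194639359797219945508761056144579205550 + 28966304615946316954954879947160010721109894987200 + 28114354480183189985691501125184716288136074546400 + 27311087209320813128957458235893724394189329559360 + 26552445897950790542041973284896676494350737071600 + 25834812225033201608473271304223793345854771204800 + 25154948745427064724039764164638956678858593015200 + 24509950059646883577269513801443085994785295758400 + 23897201308155711487837775956407008844915663364440 + 23314342739664108768622220445275130580405525233600 + 22759239341100677607464548529911436995157774632800 + 22229954705261126965430489261773961716200617083200 + 21724728461959737716216159960370008040832421240400 + 21241956718360632433633578627917341195480589657280 + 20780175050570183902467631266440877256448402925600 + 20338043666515499138585341239495326676523968820800 + 19914334423463092906531479963672507370763052803700 + 19507919435229152234969613025638374567278092542400 + 19117761046524569190270220765125607075932530691552 + 18742902986788793323794334083456477525424049697600 + 18382462544735162682952135351082314496088971818800 + 18035623628796763387047378080307176486728802539200 + 17701630598633860361361315523264450996233824714400 + 17379782769567790172972927968296006432665936992320 + 17069429505825508205598411397433577746368330974600 + 16769965830284709816026509443092637785905728676800 + 16480828488383249301957086866487592306838388527200 + 16201492412308956940906966750106446674519093806400 + 15931467538770474325225183970938005896610442242960 + 15670295939774237041205098987807874652403713681600 + 15417549231068200959895339326714199254784298944800 + 15172826227400451738309699019940957996771849755200 + 14935750817597319679898609972754380528072289602775 + 14705970035788130146361708280865851596871177455040 + 14483152307973158477477439973580005360554947493600 + 14266985855615350141992702063526572444725769172800 + 14057177240091594992845750562592358144068037273200 + 13853450033713455934978420844293918170965601950400 + 13655543604660406564478729117946862197094664779680 + 13463212004594767035401563919102540194318683585600 + 13276222948975395271020986642448338247175368535800 + 13094356881181211774157685455565484298583925131200 + 12917406112516600804236635652111896672927385602400 + 12745174031016379460180147176750404717288353794368 + 12577474372713532362019882082319478339429296507600 + 12414130549691278694980662834497147451904240708800 + 12254975029823441788634756900721542997392647879200 + 12099848763623145057133051117168105744261095374400 + 11948600654077855743918887978203504422457831682220 + 11801087065755906907574210348842967330822549809600 + 11657171369832054384311110222637565290202762616800 + 11516723522002752524259169135617835587911163067200 + 11379619670550338803732274264955718497578887316400 + 11245741792073275994276600450073886515254429818560 + 11114977352630563482715244630886980858100308541600 + 10987218992255499534638057910991728204558925684800 + 10862364230979868858108079980185004020416210620200 + 10740315194676724264196753238834610716816028478400 + 10620978359180316216816789313958670597740294828640 + 10504264311277235818829791629189893997765126753600 + 10390087525285091951233815633220438628224201462800 + 10278366154045467306596892884476132836522865963200 + 10169021833257749569292670619747663338261984410400 + 10061979498170825889615905665855582671543437206080 + 9957167211731546453265739981836253685381526401850 + 9854516003363179994984649878930725296872438500800 + 9753959717614576117484806512819187283639046271200 + 9655434871982105651651626649053336907036631662400 + 9558880523262284595135110382562803537966265345776 + 9464238141843846133797138992636439146501252817600 + 9371451493394396661897167041728238762712024848800 + 9280466527439111257412728526760003434918704219200 + 9191231272367581341476067675541157248044485909400 + 9103695736440271042985819411964574798063109853120 + 9017811814398381693523689040153588243364401269600 + 8933533199310546350593561105198881811183425556800 + 8850815299316930180680657761632225498116912357200 + 8769615158956224399206523286754865631161711326400 + 8689891384783895086486463984148003216332968496160 + 8611604075011067202824423768074597781951590401600 + 8534714752912754102799205698716788873184165487300 + 8459186303771933270031071135011330564571916235200 = 5074830447177349364339044653982095418039431042624055, so H_113 = 5074830447177349364339044653982095418039431042624055/955888052326228459513511038256280353796626534577600; reducing by gcd(5074830447177349364339044653982095418039431042624055, 955888052326228459513511038256280353796626534577600) = 55 gives 92269644494133624806164448254219916691626018956801/17379782769567790172972927968296006432665936992320 ≈ 5.30902. (The PNT-adjacent estimate ln(113) + γ ≈ 5.30460 matches within O(1/n).)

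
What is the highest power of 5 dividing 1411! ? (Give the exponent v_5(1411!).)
v_5(1411!) = 351

Legendre's formula: v_p(n!) = Σ_{k ≥ 1} ⌊n / p^k⌋. For p = 5, n = 1411, the terms are:
  ⌊1411/5^1⌋ = ⌊1411/5⌋ = 282
  ⌊1411/5^2⌋ = ⌊1411/25⌋ = 56
  ⌊1411/5^3⌋ = ⌊1411/125⌋ = 11
  ⌊1411/5^4⌋ = ⌊1411/625⌋ = 2
(the next term ⌊1411/5^5⌋ = 0, terminating the sum). Summing: v_5(1411!) = 282 + 56 + 11 + 2 = 351.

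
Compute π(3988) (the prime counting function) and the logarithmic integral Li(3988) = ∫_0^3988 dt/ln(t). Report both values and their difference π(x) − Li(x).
π(3988) = 549;  Li(3988) ≈ 563.92;  π(x) − Li(x) ≈ -14.92.

Direct count of primes ≤ 3988 gives π(3988) = 549. Numerical evaluation of the logarithmic integral gives Li(3988) ≈ 563.92. The difference π(x) − Li(x) ≈ -14.92 is typically negative for small/moderate x (Li(x) overestimates), though Littlewood's theorem shows this sign changes infinitely often.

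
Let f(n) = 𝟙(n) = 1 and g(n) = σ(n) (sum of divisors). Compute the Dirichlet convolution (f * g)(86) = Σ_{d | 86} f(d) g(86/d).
(𝟙 * σ)(86) = 180

Divisors of 86: [1, 2, 43, 86]. For each d | 86:
  d = 1: 𝟙(1) · σ(86/1) = 1 · 132 = 132
  d = 2: 𝟙(2) · σ(86/2) = 1 · 44 = 44
  d = 43: 𝟙(43) · σ(86/43) = 1 · 3 = 3
  d = 86: 𝟙(86) · σ(86/86) = 1 · 1 = 1
Summing: (𝟙 * σ)(86) = 132 + 44 + 3 + 1 = 180.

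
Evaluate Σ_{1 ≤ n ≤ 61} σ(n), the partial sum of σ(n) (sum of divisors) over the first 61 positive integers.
Σ_{n ≤ 61} σ(n) = 3076

Compute σ(n) for each 1 ≤ n ≤ 61: σ(1) = 1, σ(2) = 3, σ(3) = 4, σ(4) = 7, σ(5) = 6, σ(6) = 12, σ(7) = 8, σ(8) = 15, σ(9) = 13, σ(10) = 18, σ(11) = 12, σ(12) = 28, σ(13) = 14, σ(14) = 24, σ(15) = 24, σ(16) = 31, σ(17) = 18, σ(18) = 39, σ(19) = 20, σ(20) = 42, σ(21) = 32, σ(22) = 36, σ(23) = 24, σ(24) = 60, σ(25) = 31, σ(26) = 42, σ(27) = 40, σ(28) = 56, σ(29) = 30, σ(30) = 72, σ(31) = 32, σ(32) = 63, σ(33) = 48, σ(34) = 54, σ(35) = 48, σ(36) = 91, σ(37) = 38, σ(38) = 60, σ(39) = 56, σ(40) = 90, σ(41) = 42, σ(42) = 96, σ(43) = 44, σ(44) = 84, σ(45) = 78, σ(46) = 72, σ(47) = 48, σ(48) = 124, σ(49) = 57, σ(50) = 93, σ(51) = 72, σ(52) = 98, σ(53) = 54, σ(54) = 120, σ(55) = 72, σ(56) = 120, σ(57) = 80, σ(58) = 90, σ(59) = 60, σ(60) = 168, σ(61) = 62. Summing all 61 values: 3076. (Average order: Σ_{n ≤ x} σ(n) ~ (π²/12) x². For x = 61, (π²/12)·61² ≈ 3060.40.)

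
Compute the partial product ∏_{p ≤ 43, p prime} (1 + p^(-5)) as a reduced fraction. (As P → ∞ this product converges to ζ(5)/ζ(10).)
∏ = 337266640043527822041984546776597328186597199973708681183232/325579173304271359254907763799806016454065290452479278531405

The primes p ≤ 43 are [2, 3, 5, 7, 11, 13, 17, 19, 23, 29, 31, 37, 41, 43]. For each, (1 + 1/p^5) = (p^5 + 1)/p^5. Multiplying these fractions over p ∈ [2, 3, 5, 7, 11, 13, 17, 19, 23, 29, 31, 37, 41, 43] gives 337266640043527822041984546776597328186597199973708681183232/325579173304271359254907763799806016454065290452479278531405. (In the limit P → ∞ this tends to ζ(5)/ζ(10).)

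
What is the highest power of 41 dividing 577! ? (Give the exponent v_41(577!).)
v_41(577!) = 14

Legendre's formula: v_p(n!) = Σ_{k ≥ 1} ⌊n / p^k⌋. For p = 41, n = 577, the terms are:
  ⌊577/41^1⌋ = ⌊577/41⌋ = 14
(the next term ⌊577/41^2⌋ = 0, terminating the sum). Summing: v_41(577!) = 14 = 14.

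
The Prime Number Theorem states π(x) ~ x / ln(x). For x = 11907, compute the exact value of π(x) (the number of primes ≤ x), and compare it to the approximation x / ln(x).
π(11907) = 1426;  x/ln(x) ≈ 1268.74;  relative error ≈ 11.03%.

Directly count primes up to 11907: π(11907) = 1426. The PNT approximation gives 11907/ln(11907) ≈ 11907/9.38488 ≈ 1268.74. Relative error (π(x) − x/ln(x)) / π(x) ≈ 11.03%; the approximation is known to undercount slightly (Li(x) is a better estimate).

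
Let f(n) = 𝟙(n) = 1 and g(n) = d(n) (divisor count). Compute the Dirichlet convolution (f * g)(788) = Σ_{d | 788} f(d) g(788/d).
(𝟙 * d)(788) = 18

Divisors of 788: [1, 2, 4, 197, 394, 788]. For each d | 788:
  d = 1: 𝟙(1) · d(788/1) = 1 · 6 = 6
  d = 2: 𝟙(2) · d(788/2) = 1 · 4 = 4
  d = 4: 𝟙(4) · d(788/4) = 1 · 2 = 2
  d = 197: 𝟙(197) · d(788/197) = 1 · 3 = 3
  d = 394: 𝟙(394) · d(788/394) = 1 · 2 = 2
  d = 788: 𝟙(788) · d(788/788) = 1 · 1 = 1
Summing: (𝟙 * d)(788) = 6 + 4 + 2 + 3 + 2 + 1 = 18.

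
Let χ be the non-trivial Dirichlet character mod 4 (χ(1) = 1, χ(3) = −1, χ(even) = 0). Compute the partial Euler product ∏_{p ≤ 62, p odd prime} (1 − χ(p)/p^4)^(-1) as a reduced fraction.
∏ = 81934214988902113115031508050672702841756592198516788686922065253543/82850154482442028729801746725895742819441886414557775886809038848000

The odd primes p ≤ 62 are [3, 5, 7, 11, 13, 17, 19, 23, 29, 31, 37, 41, 43, 47, 53, 59, 61]. For each, χ(p) = 1 if p ≡ 1 mod 4, χ(p) = −1 if p ≡ 3 mod 4. Taking (1 − χ(p)/p^4)^(-1) = p^4/(p^4 − χ(p)): (1 − (-1)/3^4)^(-1) · (1 − (1)/5^4)^(-1) · (1 − (-1)/7^4)^(-1) · (1 − (-1)/11^4)^(-1) · (1 − (1)/13^4)^(-1) · (1 − (1)/17^4)^(-1) · (1 − (-1)/19^4)^(-1) · (1 − (-1)/23^4)^(-1) · (1 − (1)/29^4)^(-1) · (1 − (-1)/31^4)^(-1) · (1 − (1)/37^4)^(-1) · (1 − (1)/41^4)^(-1) · (1 − (-1)/43^4)^(-1) · (1 − (-1)/47^4)^(-1) · (1 − (1)/53^4)^(-1) · (1 − (-1)/59^4)^(-1) · (1 − (1)/61^4)^(-1) = 81934214988902113115031508050672702841756592198516788686922065253543/82850154482442028729801746725895742819441886414557775886809038848000.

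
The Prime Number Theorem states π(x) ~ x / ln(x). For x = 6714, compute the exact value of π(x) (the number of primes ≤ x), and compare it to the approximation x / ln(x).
π(6714) = 866;  x/ln(x) ≈ 761.92;  relative error ≈ 12.02%.

Directly count primes up to 6714: π(6714) = 866. The PNT approximation gives 6714/ln(6714) ≈ 6714/8.81195 ≈ 761.92. Relative error (π(x) − x/ln(x)) / π(x) ≈ 12.02%; the approximation is known to undercount slightly (Li(x) is a better estimate).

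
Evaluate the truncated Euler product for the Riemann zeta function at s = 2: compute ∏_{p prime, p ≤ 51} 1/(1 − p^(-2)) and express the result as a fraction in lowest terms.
∏ = 162139622078364740433577733/98952027459385036898304000

The primes p ≤ 51 are [2, 3, 5, 7, 11, 13, 17, 19, 23, 29, 31, 37, 41, 43, 47]. For each prime, (1 − 1/p^2)^(-1) = p^2 / (p^2 − 1). The product is (1 − 1/2^2)^(-1), (1 − 1/3^2)^(-1), (1 − 1/5^2)^(-1), (1 − 1/7^2)^(-1), (1 − 1/11^2)^(-1), (1 − 1/13^2)^(-1), (1 − 1/17^2)^(-1), (1 − 1/19^2)^(-1), (1 − 1/23^2)^(-1), (1 − 1/29^2)^(-1), (1 − 1/31^2)^(-1), (1 − 1/37^2)^(-1), (1 − 1/41^2)^(-1), (1 − 1/43^2)^(-1), (1 − 1/47^2)^(-1) = ∏ p^2 / (p^2 − 1) = 162139622078364740433577733/98952027459385036898304000.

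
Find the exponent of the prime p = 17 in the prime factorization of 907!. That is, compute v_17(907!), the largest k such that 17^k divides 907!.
v_17(907!) = 56

Legendre's formula: v_p(n!) = Σ_{k ≥ 1} ⌊n / p^k⌋. For p = 17, n = 907, the terms are:
  ⌊907/17^1⌋ = ⌊907/17⌋ = 53
  ⌊907/17^2⌋ = ⌊907/289⌋ = 3
(the next term ⌊907/17^3⌋ = 0, terminating the sum). Summing: v_17(907!) = 53 + 3 = 56.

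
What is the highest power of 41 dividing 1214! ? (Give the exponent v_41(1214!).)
v_41(1214!) = 29

Legendre's formula: v_p(n!) = Σ_{k ≥ 1} ⌊n / p^k⌋. For p = 41, n = 1214, the terms are:
  ⌊1214/41^1⌋ = ⌊1214/41⌋ = 29
(the next term ⌊1214/41^2⌋ = 0, terminating the sum). Summing: v_41(1214!) = 29 = 29.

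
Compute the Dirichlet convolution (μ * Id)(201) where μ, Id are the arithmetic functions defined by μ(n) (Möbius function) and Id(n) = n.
(μ * Id)(201) = 132

Divisors of 201: [1, 3, 67, 201]. For each d | 201:
  d = 1: μ(1) · Id(201/1) = 1 · 201 = 201
  d = 3: μ(3) · Id(201/3) = -1 · 67 = -67
  d = 67: μ(67) · Id(201/67) = -1 · 3 = -3
  d = 201: μ(201) · Id(201/201) = 1 · 1 = 1
Summing: (μ * Id)(201) = 201 + -67 + -3 + 1 = 132.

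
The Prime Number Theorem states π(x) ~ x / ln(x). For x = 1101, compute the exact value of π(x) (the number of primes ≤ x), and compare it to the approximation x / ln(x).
π(1101) = 184;  x/ln(x) ≈ 157.20;  relative error ≈ 14.57%.

Directly count primes up to 1101: π(1101) = 184. The PNT approximation gives 1101/ln(1101) ≈ 1101/7.00397 ≈ 157.20. Relative error (π(x) − x/ln(x)) / π(x) ≈ 14.57%; the approximation is known to undercount slightly (Li(x) is a better estimate).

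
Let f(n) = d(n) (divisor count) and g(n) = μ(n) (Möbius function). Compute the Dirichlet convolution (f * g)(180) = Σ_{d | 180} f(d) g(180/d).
(d * μ)(180) = 1

Divisors of 180: [1, 2, 3, 4, 5, 6, 9, 10, 12, 15, 18, 20, 30, 36, 45, 60, 90, 180]. For each d | 180:
  d = 1: d(1) · μ(180/1) = 1 · 0 = 0
  d = 2: d(2) · μ(180/2) = 2 · 0 = 0
  d = 3: d(3) · μ(180/3) = 2 · 0 = 0
  d = 4: d(4) · μ(180/4) = 3 · 0 = 0
  d = 5: d(5) · μ(180/5) = 2 · 0 = 0
  d = 6: d(6) · μ(180/6) = 4 · -1 = -4
  d = 9: d(9) · μ(180/9) = 3 · 0 = 0
  d = 10: d(10) · μ(180/10) = 4 · 0 = 0
  d = 12: d(12) · μ(180/12) = 6 · 1 = 6
  d = 15: d(15) · μ(180/15) = 4 · 0 = 0
  d = 18: d(18) · μ(180/18) = 6 · 1 = 6
  d = 20: d(20) · μ(180/20) = 6 · 0 = 0
  d = 30: d(30) · μ(180/30) = 8 · 1 = 8
  d = 36: d(36) · μ(180/36) = 9 · -1 = -9
  d = 45: d(45) · μ(180/45) = 6 · 0 = 0
  d = 60: d(60) · μ(180/60) = 12 · -1 = -12
  d = 90: d(90) · μ(180/90) = 12 · -1 = -12
  d = 180: d(180) · μ(180/180) = 18 · 1 = 18
Summing: (d * μ)(180) = 0 + 0 + 0 + 0 + 0 + -4 + 0 + 0 + 6 + 0 + 6 + 0 + 8 + -9 + 0 + -12 + -12 + 18 = 1.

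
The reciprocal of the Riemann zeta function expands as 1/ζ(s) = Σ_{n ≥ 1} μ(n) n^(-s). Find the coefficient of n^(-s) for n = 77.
μ(77) = 1

Factor n = 77 = 7 · 11. μ(n) = 0 if any exponent ≥ 2 (not squarefree); otherwise μ(n) = (−1)^{ω(n)} where ω(n) is the number of distinct prime factors. Applying: μ(77) = 1.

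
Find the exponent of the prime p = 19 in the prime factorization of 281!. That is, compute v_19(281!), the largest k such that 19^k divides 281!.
v_19(281!) = 14

Legendre's formula: v_p(n!) = Σ_{k ≥ 1} ⌊n / p^k⌋. For p = 19, n = 281, the terms are:
  ⌊281/19^1⌋ = ⌊281/19⌋ = 14
(the next term ⌊281/19^2⌋ = 0, terminating the sum). Summing: v_19(281!) = 14 = 14.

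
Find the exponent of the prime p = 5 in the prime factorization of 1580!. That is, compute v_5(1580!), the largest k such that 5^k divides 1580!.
v_5(1580!) = 393

Legendre's formula: v_p(n!) = Σ_{k ≥ 1} ⌊n / p^k⌋. For p = 5, n = 1580, the terms are:
  ⌊1580/5^1⌋ = ⌊1580/5⌋ = 316
  ⌊1580/5^2⌋ = ⌊1580/25⌋ = 63
  ⌊1580/5^3⌋ = ⌊1580/125⌋ = 12
  ⌊1580/5^4⌋ = ⌊1580/625⌋ = 2
(the next term ⌊1580/5^5⌋ = 0, terminating the sum). Summing: v_5(1580!) = 316 + 63 + 12 + 2 = 393.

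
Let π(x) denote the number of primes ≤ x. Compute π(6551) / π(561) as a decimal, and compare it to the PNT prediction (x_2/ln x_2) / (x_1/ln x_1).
π(6551)/π(561) = 846/102 ≈ 8.2941;  PNT prediction ≈ 8.4114.

π(561) = 102 and π(6551) = 846, so π(6551)/π(561) ≈ 8.2941. The PNT-predicted ratio is (6551/ln(6551)) / (561/ln(561)) ≈ 8.4114. The two agree to within a few percent, as expected.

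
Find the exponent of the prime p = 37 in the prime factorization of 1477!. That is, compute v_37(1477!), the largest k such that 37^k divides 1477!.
v_37(1477!) = 40

Legendre's formula: v_p(n!) = Σ_{k ≥ 1} ⌊n / p^k⌋. For p = 37, n = 1477, the terms are:
  ⌊1477/37^1⌋ = ⌊1477/37⌋ = 39
  ⌊1477/37^2⌋ = ⌊1477/1369⌋ = 1
(the next term ⌊1477/37^3⌋ = 0, terminating the sum). Summing: v_37(1477!) = 39 + 1 = 40.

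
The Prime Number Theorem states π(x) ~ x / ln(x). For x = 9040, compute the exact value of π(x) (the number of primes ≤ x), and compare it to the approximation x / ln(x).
π(9040) = 1122;  x/ln(x) ≈ 992.38;  relative error ≈ 11.55%.

Directly count primes up to 9040: π(9040) = 1122. The PNT approximation gives 9040/ln(9040) ≈ 9040/9.10941 ≈ 992.38. Relative error (π(x) − x/ln(x)) / π(x) ≈ 11.55%; the approximation is known to undercount slightly (Li(x) is a better estimate).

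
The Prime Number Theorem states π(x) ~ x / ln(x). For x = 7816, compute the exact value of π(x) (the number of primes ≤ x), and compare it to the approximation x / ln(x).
π(7816) = 987;  x/ln(x) ≈ 871.94;  relative error ≈ 11.66%.

Directly count primes up to 7816: π(7816) = 987. The PNT approximation gives 7816/ln(7816) ≈ 7816/8.96393 ≈ 871.94. Relative error (π(x) − x/ln(x)) / π(x) ≈ 11.66%; the approximation is known to undercount slightly (Li(x) is a better estimate).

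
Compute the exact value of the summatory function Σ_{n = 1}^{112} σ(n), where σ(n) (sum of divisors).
Σ_{n ≤ 112} σ(n) = 10399

Compute σ(n) for each 1 ≤ n ≤ 112: σ(1) = 1, σ(2) = 3, σ(3) = 4, σ(4) = 7, σ(5) = 6, σ(6) = 12, σ(7) = 8, σ(8) = 15, σ(9) = 13, σ(10) = 18, σ(11) = 12, σ(12) = 28, σ(13) = 14, σ(14) = 24, σ(15) = 24, σ(16) = 31, σ(17) = 18, σ(18) = 39, σ(19) = 20, σ(20) = 42, σ(21) = 32, σ(22) = 36, σ(23) = 24, σ(24) = 60, σ(25) = 31, σ(26) = 42, σ(27) = 40, σ(28) = 56, σ(29) = 30, σ(30) = 72, σ(31) = 32, σ(32) = 63, σ(33) = 48, σ(34) = 54, σ(35) = 48, σ(36) = 91, σ(37) = 38, σ(38) = 60, σ(39) = 56, σ(40) = 90, σ(41) = 42, σ(42) = 96, σ(43) = 44, σ(44) = 84, σ(45) = 78, σ(46) = 72, σ(47) = 48, σ(48) = 124, σ(49) = 57, σ(50) = 93, σ(51) = 72, σ(52) = 98, σ(53) = 54, σ(54) = 120, σ(55) = 72, σ(56) = 120, σ(57) = 80, σ(58) = 90, σ(59) = 60, σ(60) = 168, σ(61) = 62, σ(62) = 96, σ(63) = 104, σ(64) = 127, σ(65) = 84, σ(66) = 144, σ(67) = 68, σ(68) = 126, σ(69) = 96, σ(70) = 144, σ(71) = 72, σ(72) = 195, σ(73) = 74, σ(74) = 114, σ(75) = 124, σ(76) = 140, σ(77) = 96, σ(78) = 168, σ(79) = 80, σ(80) = 186, σ(81) = 121, σ(82) = 126, σ(83) = 84, σ(84) = 224, σ(85) = 108, σ(86) = 132, σ(87) = 120, σ(88) = 180, σ(89) = 90, σ(90) = 234, σ(91) = 112, σ(92) = 168, σ(93) = 128, σ(94) = 144, σ(95) = 120, σ(96) = 252, σ(97) = 98, σ(98) = 171, σ(99) = 156, σ(100) = 217, σ(101) = 102, σ(102) = 216, σ(103) = 104, σ(104) = 210, σ(105) = 192, σ(106) = 162, σ(107) = 108, σ(108) = 280, σ(109) = 110, σ(110) = 216, σ(111) = 152, σ(112) = 248. Summing all 112 values: 10399. (Average order: Σ_{n ≤ x} σ(n) ~ (π²/12) x². For x = 112, (π²/12)·112² ≈ 10317.03.)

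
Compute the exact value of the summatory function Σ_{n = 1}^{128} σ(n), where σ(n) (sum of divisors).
Σ_{n ≤ 128} σ(n) = 13535

Compute σ(n) for each 1 ≤ n ≤ 128: σ(1) = 1, σ(2) = 3, σ(3) = 4, σ(4) = 7, σ(5) = 6, σ(6) = 12, σ(7) = 8, σ(8) = 15, σ(9) = 13, σ(10) = 18, σ(11) = 12, σ(12) = 28, σ(13) = 14, σ(14) = 24, σ(15) = 24, σ(16) = 31, σ(17) = 18, σ(18) = 39, σ(19) = 20, σ(20) = 42, σ(21) = 32, σ(22) = 36, σ(23) = 24, σ(24) = 60, σ(25) = 31, σ(26) = 42, σ(27) = 40, σ(28) = 56, σ(29) = 30, σ(30) = 72, σ(31) = 32, σ(32) = 63, σ(33) = 48, σ(34) = 54, σ(35) = 48, σ(36) = 91, σ(37) = 38, σ(38) = 60, σ(39) = 56, σ(40) = 90, σ(41) = 42, σ(42) = 96, σ(43) = 44, σ(44) = 84, σ(45) = 78, σ(46) = 72, σ(47) = 48, σ(48) = 124, σ(49) = 57, σ(50) = 93, σ(51) = 72, σ(52) = 98, σ(53) = 54, σ(54) = 120, σ(55) = 72, σ(56) = 120, σ(57) = 80, σ(58) = 90, σ(59) = 60, σ(60) = 168, σ(61) = 62, σ(62) = 96, σ(63) = 104, σ(64) = 127, σ(65) = 84, σ(66) = 144, σ(67) = 68, σ(68) = 126, σ(69) = 96, σ(70) = 144, σ(71) = 72, σ(72) = 195, σ(73) = 74, σ(74) = 114, σ(75) = 124, σ(76) = 140, σ(77) = 96, σ(78) = 168, σ(79) = 80, σ(80) = 186, σ(81) = 121, σ(82) = 126, σ(83) = 84, σ(84) = 224, σ(85) = 108, σ(86) = 132, σ(87) = 120, σ(88) = 180, σ(89) = 90, σ(90) = 234, σ(91) = 112, σ(92) = 168, σ(93) = 128, σ(94) = 144, σ(95) = 120, σ(96) = 252, σ(97) = 98, σ(98) = 171, σ(99) = 156, σ(100) = 217, σ(101) = 102, σ(102) = 216, σ(103) = 104, σ(104) = 210, σ(105) = 192, σ(106) = 162, σ(107) = 108, σ(108) = 280, σ(109) = 110, σ(110) = 216, σ(111) = 152, σ(112) = 248, σ(113) = 114, σ(114) = 240, σ(115) = 144, σ(116) = 210, σ(117) = 182, σ(118) = 180, σ(119) = 144, σ(120) = 360, σ(121) = 133, σ(122) = 186, σ(123) = 168, σ(124) = 224, σ(125) = 156, σ(126) = 312, σ(127) = 128, σ(128) = 255. Summing all 128 values: 13535. (Average order: Σ_{n ≤ x} σ(n) ~ (π²/12) x². For x = 128, (π²/12)·128² ≈ 13475.30.)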